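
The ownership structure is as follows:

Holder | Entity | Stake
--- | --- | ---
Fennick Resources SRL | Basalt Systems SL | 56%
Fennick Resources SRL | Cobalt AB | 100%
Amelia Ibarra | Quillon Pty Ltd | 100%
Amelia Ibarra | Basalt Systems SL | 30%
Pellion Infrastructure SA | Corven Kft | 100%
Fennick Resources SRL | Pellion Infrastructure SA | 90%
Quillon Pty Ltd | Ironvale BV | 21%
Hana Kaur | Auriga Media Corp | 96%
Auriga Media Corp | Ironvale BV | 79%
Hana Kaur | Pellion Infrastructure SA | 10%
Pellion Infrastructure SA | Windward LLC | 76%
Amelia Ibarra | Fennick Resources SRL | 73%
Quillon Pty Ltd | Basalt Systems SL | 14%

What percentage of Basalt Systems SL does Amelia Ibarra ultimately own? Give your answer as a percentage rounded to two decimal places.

Amelia reaches Basalt along 3 paths.
Via Fennick: 73% × 56% = 40.88%.
Via Quillon: 100% × 14% = 14%.
Direct stake: 30% = 30%.
Total: 40.88% + 14% + 30% = 84.88%.

84.88%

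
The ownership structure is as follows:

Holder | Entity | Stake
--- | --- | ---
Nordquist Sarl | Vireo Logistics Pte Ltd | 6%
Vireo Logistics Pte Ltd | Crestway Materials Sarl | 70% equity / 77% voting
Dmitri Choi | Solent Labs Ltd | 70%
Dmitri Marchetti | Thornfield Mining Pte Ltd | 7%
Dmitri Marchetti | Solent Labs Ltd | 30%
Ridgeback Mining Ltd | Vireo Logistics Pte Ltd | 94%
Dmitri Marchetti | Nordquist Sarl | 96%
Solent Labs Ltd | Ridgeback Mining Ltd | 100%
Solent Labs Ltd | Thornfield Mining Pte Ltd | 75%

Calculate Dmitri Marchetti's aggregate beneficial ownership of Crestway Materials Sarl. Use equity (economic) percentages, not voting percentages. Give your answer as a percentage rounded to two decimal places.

23.77%

Dmitri Marchetti reaches Crestway along 2 paths.
Via Solent → Ridgeback → Vireo: 30% × 100% × 94% × 70% = 19.74%.
Via Nordquist → Vireo: 96% × 6% × 70% = 4.032%.
Total: 19.74% + 4.032% = 23.772%.
Rounded: 23.77%.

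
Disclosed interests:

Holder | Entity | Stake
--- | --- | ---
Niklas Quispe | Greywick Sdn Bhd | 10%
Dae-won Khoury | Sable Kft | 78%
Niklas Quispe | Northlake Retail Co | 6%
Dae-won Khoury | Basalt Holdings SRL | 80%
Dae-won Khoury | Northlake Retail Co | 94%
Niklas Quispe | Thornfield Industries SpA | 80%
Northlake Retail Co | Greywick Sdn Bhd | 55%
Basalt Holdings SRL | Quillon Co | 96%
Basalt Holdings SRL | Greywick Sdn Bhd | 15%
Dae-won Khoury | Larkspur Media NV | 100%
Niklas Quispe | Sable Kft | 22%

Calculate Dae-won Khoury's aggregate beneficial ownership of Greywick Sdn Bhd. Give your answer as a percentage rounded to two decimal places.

Dae-won reaches Greywick along 2 paths.
Via Basalt: 80% × 15% = 12%.
Via Northlake: 94% × 55% = 51.7%.
Total: 12% + 51.7% = 63.7%.
Rounded: 63.70%.

63.70%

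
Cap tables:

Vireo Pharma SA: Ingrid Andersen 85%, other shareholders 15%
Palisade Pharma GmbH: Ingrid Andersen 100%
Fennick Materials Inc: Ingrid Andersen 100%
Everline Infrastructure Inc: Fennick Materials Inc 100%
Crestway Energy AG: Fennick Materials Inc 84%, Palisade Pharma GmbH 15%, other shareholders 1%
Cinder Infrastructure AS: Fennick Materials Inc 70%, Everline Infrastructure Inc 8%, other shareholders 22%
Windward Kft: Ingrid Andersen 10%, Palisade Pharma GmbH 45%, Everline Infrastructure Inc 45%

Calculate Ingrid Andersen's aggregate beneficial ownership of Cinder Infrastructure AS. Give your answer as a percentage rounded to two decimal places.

Ingrid reaches Cinder along 2 paths.
Via Fennick: 100% × 70% = 70%.
Via Fennick → Everline: 100% × 100% × 8% = 8%.
Total: 70% + 8% = 78%.
Rounded: 78.00%.

78.00%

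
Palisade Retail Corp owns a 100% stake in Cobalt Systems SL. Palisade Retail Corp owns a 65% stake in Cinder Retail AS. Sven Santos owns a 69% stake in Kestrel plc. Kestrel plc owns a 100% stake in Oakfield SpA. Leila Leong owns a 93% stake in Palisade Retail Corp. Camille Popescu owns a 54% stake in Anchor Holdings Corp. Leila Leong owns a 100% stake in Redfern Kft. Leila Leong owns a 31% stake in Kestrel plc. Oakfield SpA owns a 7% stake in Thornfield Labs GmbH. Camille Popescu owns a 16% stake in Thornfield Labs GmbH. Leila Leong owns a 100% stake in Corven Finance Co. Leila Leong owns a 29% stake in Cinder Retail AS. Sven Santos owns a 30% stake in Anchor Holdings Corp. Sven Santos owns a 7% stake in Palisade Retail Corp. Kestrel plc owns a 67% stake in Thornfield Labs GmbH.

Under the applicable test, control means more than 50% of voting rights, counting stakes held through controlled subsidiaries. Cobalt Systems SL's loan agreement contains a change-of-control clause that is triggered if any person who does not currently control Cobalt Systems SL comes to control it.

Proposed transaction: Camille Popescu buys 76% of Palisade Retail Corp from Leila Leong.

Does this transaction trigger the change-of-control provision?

Yes

The purchase adds only to Camille's holdings (Leila's stake shrinks), so Camille is the only person who could newly come to control Cobalt.
Camille holds 54% of Anchor, so Camille controls Anchor.
Neither Camille nor any entity Camille controls holds any voting interest in Cobalt.
So before the transaction, Camille does not control Cobalt.
After the purchase, Camille holds 76% of Palisade directly, and Leila's stake falls to 17%.
Camille holds 76% of Palisade, so Camille controls Palisade.
Palisade holds 100% of Cobalt, so Camille controls Cobalt.
Camille did not control Cobalt before and does after, so the clause is triggered.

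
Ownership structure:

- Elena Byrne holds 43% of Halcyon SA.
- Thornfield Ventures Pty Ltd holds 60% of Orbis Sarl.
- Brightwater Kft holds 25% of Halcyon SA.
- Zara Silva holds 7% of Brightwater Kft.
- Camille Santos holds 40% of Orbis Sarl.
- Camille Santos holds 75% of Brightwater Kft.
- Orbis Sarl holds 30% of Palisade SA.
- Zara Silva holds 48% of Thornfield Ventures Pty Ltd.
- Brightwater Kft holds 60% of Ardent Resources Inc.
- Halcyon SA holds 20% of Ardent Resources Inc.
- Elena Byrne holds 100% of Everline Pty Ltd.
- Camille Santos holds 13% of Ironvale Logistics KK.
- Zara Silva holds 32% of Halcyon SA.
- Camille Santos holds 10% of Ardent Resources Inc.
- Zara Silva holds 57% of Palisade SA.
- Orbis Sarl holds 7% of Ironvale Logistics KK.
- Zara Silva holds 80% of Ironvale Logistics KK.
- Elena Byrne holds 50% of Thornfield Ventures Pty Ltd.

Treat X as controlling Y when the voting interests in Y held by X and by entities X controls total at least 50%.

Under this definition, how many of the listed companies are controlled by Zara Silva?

2

Zara holds 57% of Palisade, so Zara controls Palisade.
Zara holds 80% of Ironvale, so Zara controls Ironvale.
No other company's threshold is met.
Zara controls 2 companies.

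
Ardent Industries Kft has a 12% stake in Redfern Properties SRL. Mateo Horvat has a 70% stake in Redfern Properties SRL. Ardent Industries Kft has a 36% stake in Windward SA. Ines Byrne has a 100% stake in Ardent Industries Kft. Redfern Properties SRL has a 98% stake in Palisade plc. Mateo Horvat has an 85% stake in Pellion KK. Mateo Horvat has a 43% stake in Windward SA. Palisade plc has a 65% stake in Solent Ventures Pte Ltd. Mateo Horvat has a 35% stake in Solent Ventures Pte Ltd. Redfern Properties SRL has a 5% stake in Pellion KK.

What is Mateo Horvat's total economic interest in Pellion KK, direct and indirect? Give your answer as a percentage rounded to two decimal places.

Mateo reaches Pellion along 2 paths.
Direct stake: 85% = 85%.
Via Redfern: 70% × 5% = 3.5%.
Total: 85% + 3.5% = 88.5%.
Rounded: 88.50%.

88.50%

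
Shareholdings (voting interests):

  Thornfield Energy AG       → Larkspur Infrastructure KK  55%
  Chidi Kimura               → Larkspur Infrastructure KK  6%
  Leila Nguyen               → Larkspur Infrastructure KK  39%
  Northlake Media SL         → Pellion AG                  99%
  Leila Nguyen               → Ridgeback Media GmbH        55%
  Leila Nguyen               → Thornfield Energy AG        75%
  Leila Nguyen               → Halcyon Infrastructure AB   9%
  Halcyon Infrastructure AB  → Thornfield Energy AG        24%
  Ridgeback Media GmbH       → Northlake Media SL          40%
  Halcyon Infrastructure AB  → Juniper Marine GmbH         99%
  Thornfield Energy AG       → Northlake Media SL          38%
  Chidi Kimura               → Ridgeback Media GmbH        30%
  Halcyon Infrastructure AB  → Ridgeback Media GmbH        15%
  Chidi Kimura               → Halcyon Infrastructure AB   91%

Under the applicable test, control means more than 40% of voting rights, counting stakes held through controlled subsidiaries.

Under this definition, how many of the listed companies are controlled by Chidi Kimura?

3

Chidi holds 91% of Halcyon, so Chidi controls Halcyon.
Halcyon and Chidi together hold 15% + 30% = 45% of Ridgeback, so Chidi controls Ridgeback.
Halcyon holds 99% of Juniper, so Chidi controls Juniper.
No other company's threshold is met.
Chidi controls 3 companies.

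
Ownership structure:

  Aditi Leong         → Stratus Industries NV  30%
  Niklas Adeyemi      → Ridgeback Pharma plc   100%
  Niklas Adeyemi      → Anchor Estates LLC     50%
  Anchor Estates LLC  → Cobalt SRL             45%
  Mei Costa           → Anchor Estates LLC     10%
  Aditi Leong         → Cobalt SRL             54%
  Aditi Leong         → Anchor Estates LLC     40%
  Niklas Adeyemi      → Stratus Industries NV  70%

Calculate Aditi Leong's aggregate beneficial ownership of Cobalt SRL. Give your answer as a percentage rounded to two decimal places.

Aditi reaches Cobalt along 2 paths.
Direct stake: 54% = 54%.
Via Anchor: 40% × 45% = 18%.
Total: 54% + 18% = 72%.
Rounded: 72.00%.

72.00%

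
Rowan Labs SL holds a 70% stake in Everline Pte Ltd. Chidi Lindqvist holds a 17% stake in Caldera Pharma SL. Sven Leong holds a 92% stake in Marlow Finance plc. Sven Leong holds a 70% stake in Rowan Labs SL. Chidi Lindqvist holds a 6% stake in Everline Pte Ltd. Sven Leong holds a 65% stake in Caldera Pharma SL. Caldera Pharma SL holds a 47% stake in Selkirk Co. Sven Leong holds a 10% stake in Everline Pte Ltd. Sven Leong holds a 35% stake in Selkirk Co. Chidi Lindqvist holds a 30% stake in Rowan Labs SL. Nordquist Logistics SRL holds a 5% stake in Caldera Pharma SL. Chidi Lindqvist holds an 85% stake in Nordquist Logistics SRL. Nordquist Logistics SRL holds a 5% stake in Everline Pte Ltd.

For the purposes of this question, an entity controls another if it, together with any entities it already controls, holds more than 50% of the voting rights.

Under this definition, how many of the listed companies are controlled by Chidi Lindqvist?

1

Chidi holds 85% of Nordquist, so Chidi controls Nordquist.
No other company's threshold is met.
Chidi controls 1 company.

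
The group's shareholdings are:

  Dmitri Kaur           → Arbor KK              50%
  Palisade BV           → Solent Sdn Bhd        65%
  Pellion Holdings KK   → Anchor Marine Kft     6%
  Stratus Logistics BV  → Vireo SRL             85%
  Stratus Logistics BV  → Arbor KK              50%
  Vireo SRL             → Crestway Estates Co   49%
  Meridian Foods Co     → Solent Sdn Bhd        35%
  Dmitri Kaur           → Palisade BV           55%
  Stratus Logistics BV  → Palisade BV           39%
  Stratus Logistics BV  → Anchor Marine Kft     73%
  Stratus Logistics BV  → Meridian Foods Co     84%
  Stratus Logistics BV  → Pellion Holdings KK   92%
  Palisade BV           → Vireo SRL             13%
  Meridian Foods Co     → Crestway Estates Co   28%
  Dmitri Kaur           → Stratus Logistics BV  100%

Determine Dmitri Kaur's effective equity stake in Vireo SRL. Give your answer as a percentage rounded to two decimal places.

97.22%

Dmitri reaches Vireo along 3 paths.
Via Stratus: 100% × 85% = 85%.
Via Palisade: 55% × 13% = 7.15%.
Via Stratus → Palisade: 100% × 39% × 13% = 5.07%.
Total: 85% + 7.15% + 5.07% = 97.22%.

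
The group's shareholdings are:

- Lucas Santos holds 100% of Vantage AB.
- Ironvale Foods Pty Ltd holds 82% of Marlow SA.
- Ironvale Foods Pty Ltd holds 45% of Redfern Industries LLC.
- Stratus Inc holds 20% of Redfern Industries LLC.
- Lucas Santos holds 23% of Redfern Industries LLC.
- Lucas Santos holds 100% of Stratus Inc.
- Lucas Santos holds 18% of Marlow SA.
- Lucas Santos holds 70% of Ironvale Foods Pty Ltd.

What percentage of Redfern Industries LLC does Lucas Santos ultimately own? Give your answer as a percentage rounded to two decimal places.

Lucas reaches Redfern along 3 paths.
Via Stratus: 100% × 20% = 20%.
Direct stake: 23% = 23%.
Via Ironvale: 70% × 45% = 31.5%.
Total: 20% + 23% + 31.5% = 74.5%.
Rounded: 74.50%.

74.50%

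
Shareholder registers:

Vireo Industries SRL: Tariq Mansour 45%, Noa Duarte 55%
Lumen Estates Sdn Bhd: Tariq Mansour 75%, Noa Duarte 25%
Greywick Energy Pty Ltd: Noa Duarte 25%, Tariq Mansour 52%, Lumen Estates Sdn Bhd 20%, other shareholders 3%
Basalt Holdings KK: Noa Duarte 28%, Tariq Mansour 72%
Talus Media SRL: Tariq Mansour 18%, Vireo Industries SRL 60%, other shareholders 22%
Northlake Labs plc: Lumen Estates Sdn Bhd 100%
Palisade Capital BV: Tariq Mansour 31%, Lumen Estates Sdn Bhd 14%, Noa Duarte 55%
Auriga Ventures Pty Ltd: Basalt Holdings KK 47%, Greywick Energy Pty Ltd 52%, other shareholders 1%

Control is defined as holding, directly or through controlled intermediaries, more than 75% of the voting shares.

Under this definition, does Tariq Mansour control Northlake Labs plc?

Tariq's largest direct stake is 75% in Lumen, which does not meet the threshold, so Tariq controls no company.
Neither Tariq nor any entity Tariq controls holds any voting interest in Northlake.
So Tariq does not control Northlake.

No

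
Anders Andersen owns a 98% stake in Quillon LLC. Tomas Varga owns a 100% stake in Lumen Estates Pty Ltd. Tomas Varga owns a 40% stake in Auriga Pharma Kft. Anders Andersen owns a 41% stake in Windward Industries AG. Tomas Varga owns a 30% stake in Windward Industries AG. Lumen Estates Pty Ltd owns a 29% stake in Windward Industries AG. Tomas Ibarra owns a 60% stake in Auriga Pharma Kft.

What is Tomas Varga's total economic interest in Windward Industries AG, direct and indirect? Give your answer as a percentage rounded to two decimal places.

59.00%

Tomas Varga reaches Windward along 2 paths.
Via Lumen: 100% × 29% = 29%.
Direct stake: 30% = 30%.
Total: 29% + 30% = 59%.
Rounded: 59.00%.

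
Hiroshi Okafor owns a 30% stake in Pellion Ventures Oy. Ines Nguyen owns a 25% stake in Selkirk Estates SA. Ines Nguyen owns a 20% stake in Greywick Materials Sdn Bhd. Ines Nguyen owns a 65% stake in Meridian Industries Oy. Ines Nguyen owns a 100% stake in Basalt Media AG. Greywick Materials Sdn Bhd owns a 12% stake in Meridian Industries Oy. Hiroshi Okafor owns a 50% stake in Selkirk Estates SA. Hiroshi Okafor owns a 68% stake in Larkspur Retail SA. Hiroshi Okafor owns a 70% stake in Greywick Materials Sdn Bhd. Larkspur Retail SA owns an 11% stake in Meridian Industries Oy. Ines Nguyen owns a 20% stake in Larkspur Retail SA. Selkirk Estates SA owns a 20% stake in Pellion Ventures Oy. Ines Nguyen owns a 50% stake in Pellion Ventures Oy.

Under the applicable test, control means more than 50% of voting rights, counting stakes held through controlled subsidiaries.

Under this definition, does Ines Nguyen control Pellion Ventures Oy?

No

Ines holds 65% of Meridian, so Ines controls Meridian.
Ines holds 100% of Basalt, so Ines controls Basalt.
In Pellion, Ines's side holds only 50%, not > 50%.
So Ines does not control Pellion.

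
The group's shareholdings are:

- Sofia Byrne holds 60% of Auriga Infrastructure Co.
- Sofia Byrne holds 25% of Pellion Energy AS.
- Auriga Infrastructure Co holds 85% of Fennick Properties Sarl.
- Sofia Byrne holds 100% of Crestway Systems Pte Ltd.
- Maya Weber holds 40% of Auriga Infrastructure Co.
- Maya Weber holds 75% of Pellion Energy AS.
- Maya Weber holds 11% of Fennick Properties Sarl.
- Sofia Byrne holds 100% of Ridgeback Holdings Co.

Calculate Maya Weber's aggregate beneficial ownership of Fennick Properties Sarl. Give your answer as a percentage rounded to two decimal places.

45.00%

Maya reaches Fennick along 2 paths.
Direct stake: 11% = 11%.
Via Auriga: 40% × 85% = 34%.
Total: 11% + 34% = 45%.
Rounded: 45.00%.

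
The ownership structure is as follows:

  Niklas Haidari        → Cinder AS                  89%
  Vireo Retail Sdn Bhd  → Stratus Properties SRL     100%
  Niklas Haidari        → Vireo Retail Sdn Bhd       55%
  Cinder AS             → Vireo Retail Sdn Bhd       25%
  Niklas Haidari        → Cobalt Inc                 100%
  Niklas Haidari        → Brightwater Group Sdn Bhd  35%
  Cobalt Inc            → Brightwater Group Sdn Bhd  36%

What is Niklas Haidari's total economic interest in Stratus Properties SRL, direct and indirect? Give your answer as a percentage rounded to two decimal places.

77.25%

Niklas reaches Stratus along 2 paths.
Via Vireo: 55% × 100% = 55%.
Via Cinder → Vireo: 89% × 25% × 100% = 22.25%.
Total: 55% + 22.25% = 77.25%.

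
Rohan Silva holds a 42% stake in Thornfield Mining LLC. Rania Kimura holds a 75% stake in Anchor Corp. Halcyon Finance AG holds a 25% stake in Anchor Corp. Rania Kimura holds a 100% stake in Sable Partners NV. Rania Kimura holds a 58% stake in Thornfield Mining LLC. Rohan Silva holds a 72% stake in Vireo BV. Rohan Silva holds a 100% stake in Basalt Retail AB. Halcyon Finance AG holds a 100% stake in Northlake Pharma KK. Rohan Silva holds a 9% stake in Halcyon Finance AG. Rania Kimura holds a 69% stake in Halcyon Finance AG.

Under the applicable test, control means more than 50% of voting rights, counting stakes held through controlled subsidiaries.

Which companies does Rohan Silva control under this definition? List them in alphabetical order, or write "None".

Rohan holds 100% of Basalt, so Rohan controls Basalt.
Rohan holds 72% of Vireo, so Rohan controls Vireo.
No other company's threshold is met.

Basalt Retail AB, Vireo BV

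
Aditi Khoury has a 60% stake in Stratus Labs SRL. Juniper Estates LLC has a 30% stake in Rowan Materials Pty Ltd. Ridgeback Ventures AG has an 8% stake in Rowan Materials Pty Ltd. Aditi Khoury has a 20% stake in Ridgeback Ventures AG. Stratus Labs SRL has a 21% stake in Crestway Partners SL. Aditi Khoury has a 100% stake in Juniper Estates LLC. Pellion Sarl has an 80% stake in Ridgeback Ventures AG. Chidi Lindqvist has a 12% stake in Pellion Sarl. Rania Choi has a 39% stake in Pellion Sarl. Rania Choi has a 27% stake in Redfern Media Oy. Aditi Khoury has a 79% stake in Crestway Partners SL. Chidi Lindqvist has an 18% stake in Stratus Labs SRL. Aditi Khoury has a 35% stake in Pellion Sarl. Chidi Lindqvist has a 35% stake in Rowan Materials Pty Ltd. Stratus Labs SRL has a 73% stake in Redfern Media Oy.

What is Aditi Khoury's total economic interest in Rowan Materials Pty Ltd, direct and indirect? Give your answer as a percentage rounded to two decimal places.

33.84%

Aditi reaches Rowan along 3 paths.
Via Juniper: 100% × 30% = 30%.
Via Ridgeback: 20% × 8% = 1.6%.
Via Pellion → Ridgeback: 35% × 80% × 8% = 2.24%.
Total: 30% + 1.6% + 2.24% = 33.84%.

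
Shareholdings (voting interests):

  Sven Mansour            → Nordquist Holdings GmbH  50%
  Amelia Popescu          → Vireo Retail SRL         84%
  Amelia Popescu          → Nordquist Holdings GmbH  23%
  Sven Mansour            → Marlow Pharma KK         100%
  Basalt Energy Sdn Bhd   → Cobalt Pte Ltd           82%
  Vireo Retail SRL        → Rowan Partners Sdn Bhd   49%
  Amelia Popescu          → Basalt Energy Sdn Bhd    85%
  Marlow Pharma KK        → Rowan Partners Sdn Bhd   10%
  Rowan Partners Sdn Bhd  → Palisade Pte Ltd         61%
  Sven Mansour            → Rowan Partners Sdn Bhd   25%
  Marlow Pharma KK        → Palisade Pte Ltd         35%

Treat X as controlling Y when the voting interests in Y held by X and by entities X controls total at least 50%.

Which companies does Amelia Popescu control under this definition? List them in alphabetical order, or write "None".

Amelia holds 84% of Vireo, so Amelia controls Vireo.
Amelia holds 85% of Basalt, so Amelia controls Basalt.
Basalt holds 82% of Cobalt, so Amelia controls Cobalt.
No other company's threshold is met.

Basalt Energy Sdn Bhd, Cobalt Pte Ltd, Vireo Retail SRL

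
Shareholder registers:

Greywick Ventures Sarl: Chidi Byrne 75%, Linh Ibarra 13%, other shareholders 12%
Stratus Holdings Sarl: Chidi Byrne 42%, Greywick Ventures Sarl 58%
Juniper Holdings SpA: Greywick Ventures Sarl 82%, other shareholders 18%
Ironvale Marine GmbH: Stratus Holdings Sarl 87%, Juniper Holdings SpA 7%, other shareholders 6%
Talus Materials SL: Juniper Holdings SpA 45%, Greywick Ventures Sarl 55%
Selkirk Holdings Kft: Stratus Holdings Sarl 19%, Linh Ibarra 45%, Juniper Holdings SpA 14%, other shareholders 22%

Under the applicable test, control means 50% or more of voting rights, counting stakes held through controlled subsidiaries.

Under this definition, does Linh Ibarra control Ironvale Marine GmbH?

No

Linh's largest direct stake is 45% in Selkirk, which does not meet the threshold, so Linh controls no company.
Neither Linh nor any entity Linh controls holds any voting interest in Ironvale.
So Linh does not control Ironvale.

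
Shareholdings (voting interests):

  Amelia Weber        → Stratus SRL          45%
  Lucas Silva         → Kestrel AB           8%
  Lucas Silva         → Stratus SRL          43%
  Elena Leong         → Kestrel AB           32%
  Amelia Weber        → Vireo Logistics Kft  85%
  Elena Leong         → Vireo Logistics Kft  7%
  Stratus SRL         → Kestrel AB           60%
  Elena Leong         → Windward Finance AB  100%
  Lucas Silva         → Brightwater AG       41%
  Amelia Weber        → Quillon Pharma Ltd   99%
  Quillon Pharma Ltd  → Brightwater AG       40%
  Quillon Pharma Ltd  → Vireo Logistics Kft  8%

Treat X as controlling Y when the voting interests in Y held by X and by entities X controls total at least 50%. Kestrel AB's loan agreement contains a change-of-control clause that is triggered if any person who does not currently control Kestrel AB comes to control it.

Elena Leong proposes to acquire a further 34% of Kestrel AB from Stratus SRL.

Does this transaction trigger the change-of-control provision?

The purchase adds only to Elena's holdings (Stratus's stake shrinks), so Elena is the only person who could newly come to control Kestrel.
Elena holds 100% of Windward, so Elena controls Windward.
In Kestrel, Elena's side holds only 32%, not ≥ 50%.
So before the transaction, Elena does not control Kestrel.
After the purchase, Elena's direct stake in Kestrel rises to 32% + 34% = 66%, and Stratus's stake falls to 26%.
Elena holds 66% of Kestrel, so Elena controls Kestrel.
Elena did not control Kestrel before and does after, so the clause is triggered.

Yes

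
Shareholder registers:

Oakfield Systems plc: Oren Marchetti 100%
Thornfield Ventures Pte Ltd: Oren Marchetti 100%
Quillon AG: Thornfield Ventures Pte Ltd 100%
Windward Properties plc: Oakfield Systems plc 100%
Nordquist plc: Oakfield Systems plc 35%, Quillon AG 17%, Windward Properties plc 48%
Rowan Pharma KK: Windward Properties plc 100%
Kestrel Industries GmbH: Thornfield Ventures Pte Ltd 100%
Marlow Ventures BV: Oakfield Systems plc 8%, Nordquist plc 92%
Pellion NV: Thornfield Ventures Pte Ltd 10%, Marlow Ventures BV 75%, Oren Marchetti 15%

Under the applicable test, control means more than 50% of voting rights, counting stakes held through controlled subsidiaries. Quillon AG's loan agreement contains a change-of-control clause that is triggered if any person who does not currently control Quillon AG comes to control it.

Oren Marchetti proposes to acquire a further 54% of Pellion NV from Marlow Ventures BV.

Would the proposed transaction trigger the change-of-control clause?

No

The purchase adds only to Oren's holdings (Marlow's stake shrinks), so Oren is the only person who could newly come to control Quillon.
Oren holds 100% of Thornfield, so Oren controls Thornfield.
Thornfield holds 100% of Quillon, so Oren controls Quillon.
So Oren already controls Quillon before the transaction.
After the purchase, Oren's direct stake in Pellion rises to 15% + 54% = 69%, and Marlow's stake falls to 21%.
Oren controlled Quillon already, so this is not a new person acquiring control; every other person's position is unchanged or reduced.
No new person acquires control, so the clause is not triggered.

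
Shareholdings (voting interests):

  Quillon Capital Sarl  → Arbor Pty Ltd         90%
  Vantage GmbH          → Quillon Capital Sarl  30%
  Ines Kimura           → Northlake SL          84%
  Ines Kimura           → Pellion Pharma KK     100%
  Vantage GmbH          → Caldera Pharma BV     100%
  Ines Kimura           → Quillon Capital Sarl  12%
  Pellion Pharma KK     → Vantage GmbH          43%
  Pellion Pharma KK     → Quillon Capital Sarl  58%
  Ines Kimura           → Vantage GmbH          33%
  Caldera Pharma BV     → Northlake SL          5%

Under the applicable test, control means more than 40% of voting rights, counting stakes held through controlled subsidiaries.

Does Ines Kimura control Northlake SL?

Yes

Ines holds 100% of Pellion, so Ines controls Pellion.
Pellion and Ines together hold 43% + 33% = 76% of Vantage, so Ines controls Vantage.
Vantage holds 100% of Caldera, so Ines controls Caldera.
Ines and Caldera together hold 84% + 5% = 89% of Northlake, so Ines controls Northlake.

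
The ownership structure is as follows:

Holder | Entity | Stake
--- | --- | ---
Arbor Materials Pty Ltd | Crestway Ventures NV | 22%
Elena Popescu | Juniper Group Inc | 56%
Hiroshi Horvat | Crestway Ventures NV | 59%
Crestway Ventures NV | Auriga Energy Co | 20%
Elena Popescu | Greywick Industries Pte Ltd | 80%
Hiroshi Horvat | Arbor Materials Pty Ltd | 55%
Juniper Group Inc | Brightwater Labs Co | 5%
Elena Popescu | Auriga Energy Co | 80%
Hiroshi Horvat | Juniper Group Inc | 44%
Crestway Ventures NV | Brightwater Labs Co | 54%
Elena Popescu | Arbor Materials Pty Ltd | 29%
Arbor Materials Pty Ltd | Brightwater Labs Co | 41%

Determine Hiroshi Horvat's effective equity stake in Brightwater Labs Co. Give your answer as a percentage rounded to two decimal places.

Hiroshi reaches Brightwater along 4 paths.
Via Arbor → Crestway: 55% × 22% × 54% = 6.534%.
Via Crestway: 59% × 54% = 31.86%.
Via Arbor: 55% × 41% = 22.55%.
Via Juniper: 44% × 5% = 2.2%.
Total: 6.534% + 31.86% + 22.55% + 2.2% = 63.144%.
Rounded: 63.14%.

63.14%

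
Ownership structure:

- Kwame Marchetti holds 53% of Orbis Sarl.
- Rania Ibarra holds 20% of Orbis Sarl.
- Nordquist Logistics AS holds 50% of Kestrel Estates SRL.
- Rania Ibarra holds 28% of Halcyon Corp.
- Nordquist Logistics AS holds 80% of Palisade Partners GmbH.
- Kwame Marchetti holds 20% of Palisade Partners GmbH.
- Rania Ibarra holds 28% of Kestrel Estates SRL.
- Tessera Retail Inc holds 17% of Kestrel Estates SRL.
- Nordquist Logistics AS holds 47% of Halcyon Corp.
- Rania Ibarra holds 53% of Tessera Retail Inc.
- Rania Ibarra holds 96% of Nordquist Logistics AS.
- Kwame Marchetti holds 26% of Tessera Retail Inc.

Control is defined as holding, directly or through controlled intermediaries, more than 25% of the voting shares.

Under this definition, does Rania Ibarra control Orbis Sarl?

Rania holds 96% of Nordquist, so Rania controls Nordquist.
Rania holds 53% of Tessera, so Rania controls Tessera.
Nordquist and Rania together hold 47% + 28% = 75% of Halcyon, so Rania controls Halcyon.
Nordquist holds 80% of Palisade, so Rania controls Palisade.
Nordquist and Tessera and Rania together hold 50% + 17% + 28% = 95% of Kestrel, so Rania controls Kestrel.
In Orbis, Rania's side holds only 20%, not > 25%.
So Rania does not control Orbis.

No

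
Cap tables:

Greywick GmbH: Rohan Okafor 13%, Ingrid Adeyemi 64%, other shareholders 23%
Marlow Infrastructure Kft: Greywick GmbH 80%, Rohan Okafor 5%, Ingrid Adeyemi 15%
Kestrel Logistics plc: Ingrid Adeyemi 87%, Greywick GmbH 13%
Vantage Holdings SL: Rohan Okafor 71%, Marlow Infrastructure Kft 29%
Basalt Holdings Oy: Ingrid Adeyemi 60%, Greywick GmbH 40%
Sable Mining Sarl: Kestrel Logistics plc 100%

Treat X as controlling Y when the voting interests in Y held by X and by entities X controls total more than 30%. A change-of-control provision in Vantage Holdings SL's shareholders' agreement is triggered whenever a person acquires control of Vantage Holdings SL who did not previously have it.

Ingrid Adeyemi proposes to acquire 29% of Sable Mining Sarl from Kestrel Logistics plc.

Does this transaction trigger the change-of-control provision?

No

The purchase adds only to Ingrid's holdings (Kestrel's stake shrinks), so Ingrid is the only person who could newly come to control Vantage.
Ingrid holds 64% of Greywick, so Ingrid controls Greywick.
Greywick and Ingrid together hold 80% + 15% = 95% of Marlow, so Ingrid controls Marlow.
Ingrid and Greywick together hold 87% + 13% = 100% of Kestrel, so Ingrid controls Kestrel.
Ingrid and Greywick together hold 60% + 40% = 100% of Basalt, so Ingrid controls Basalt.
Kestrel holds 100% of Sable, so Ingrid controls Sable.
In Vantage, Ingrid's side holds only 29%, not > 30%.
So before the transaction, Ingrid does not control Vantage.
After the purchase, Ingrid holds 29% of Sable directly, and Kestrel's stake falls to 71%.
Kestrel and Ingrid together hold 71% + 29% = 100% of Sable, so Ingrid controls Sable.
After the transaction, Ingrid's side holds 29% of Vantage, not > 30%, so Ingrid still does not control Vantage.
No new person acquires control, so the clause is not triggered.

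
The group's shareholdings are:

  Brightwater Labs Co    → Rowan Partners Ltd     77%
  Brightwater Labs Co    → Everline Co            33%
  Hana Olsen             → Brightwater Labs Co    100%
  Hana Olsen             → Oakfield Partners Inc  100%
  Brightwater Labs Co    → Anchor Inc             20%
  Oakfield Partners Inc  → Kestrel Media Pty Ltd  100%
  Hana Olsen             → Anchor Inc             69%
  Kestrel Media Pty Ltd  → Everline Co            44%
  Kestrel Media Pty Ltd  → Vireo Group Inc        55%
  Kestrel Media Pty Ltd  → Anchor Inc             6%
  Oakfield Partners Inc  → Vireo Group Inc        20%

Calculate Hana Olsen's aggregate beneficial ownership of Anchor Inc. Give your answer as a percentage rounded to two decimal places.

Hana reaches Anchor along 3 paths.
Direct stake: 69% = 69%.
Via Brightwater: 100% × 20% = 20%.
Via Oakfield → Kestrel: 100% × 100% × 6% = 6%.
Total: 69% + 20% + 6% = 95%.
Rounded: 95.00%.

95.00%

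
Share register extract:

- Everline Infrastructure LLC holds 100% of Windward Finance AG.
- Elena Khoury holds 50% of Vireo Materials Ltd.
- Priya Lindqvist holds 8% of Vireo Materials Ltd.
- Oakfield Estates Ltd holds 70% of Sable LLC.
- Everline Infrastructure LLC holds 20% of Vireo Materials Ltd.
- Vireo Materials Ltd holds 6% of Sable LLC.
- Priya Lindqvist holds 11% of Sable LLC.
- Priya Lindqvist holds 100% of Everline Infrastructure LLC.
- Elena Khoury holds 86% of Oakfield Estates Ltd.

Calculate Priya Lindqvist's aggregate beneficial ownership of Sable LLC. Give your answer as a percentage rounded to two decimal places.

Priya reaches Sable along 3 paths.
Direct stake: 11% = 11%.
Via Everline → Vireo: 100% × 20% × 6% = 1.2%.
Via Vireo: 8% × 6% = 0.48%.
Total: 11% + 1.2% + 0.48% = 12.68%.

12.68%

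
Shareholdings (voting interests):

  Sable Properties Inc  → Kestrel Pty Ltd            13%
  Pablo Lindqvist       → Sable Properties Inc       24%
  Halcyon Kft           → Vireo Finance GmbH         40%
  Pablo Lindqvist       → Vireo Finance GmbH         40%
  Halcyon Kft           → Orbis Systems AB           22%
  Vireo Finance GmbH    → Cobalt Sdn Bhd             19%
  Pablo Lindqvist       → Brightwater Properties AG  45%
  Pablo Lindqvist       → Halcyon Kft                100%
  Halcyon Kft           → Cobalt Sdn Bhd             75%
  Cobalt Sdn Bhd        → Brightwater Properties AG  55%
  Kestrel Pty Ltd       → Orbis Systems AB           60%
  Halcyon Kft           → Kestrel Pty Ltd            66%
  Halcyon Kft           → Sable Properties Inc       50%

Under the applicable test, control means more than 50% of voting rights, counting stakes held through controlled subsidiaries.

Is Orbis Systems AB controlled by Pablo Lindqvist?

Pablo holds 100% of Halcyon, so Pablo controls Halcyon.
Halcyon and Pablo together hold 50% + 24% = 74% of Sable, so Pablo controls Sable.
Halcyon and Sable together hold 66% + 13% = 79% of Kestrel, so Pablo controls Kestrel.
Halcyon and Kestrel together hold 22% + 60% = 82% of Orbis, so Pablo controls Orbis.

Yes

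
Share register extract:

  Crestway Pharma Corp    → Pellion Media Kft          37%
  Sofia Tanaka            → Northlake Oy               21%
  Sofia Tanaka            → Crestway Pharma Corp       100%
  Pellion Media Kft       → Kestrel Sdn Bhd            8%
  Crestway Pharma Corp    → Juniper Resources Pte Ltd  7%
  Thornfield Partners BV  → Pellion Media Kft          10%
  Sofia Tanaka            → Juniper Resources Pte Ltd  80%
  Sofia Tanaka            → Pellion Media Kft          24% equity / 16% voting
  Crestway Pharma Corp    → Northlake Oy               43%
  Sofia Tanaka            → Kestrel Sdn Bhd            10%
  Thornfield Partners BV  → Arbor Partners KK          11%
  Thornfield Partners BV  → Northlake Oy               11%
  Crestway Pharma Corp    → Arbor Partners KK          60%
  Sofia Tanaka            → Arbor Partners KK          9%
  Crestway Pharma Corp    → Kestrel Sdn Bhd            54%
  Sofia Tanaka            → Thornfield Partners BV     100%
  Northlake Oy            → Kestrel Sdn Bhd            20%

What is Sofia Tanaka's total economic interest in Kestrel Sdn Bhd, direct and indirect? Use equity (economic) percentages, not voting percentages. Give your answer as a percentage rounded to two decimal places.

84.68%

Sofia reaches Kestrel along 8 paths.
Via Crestway: 100% × 54% = 54%.
Direct stake: 10% = 10%.
Via Northlake: 21% × 20% = 4.2%.
Via Thornfield → Northlake: 100% × 11% × 20% = 2.2%.
Via Crestway → Northlake: 100% × 43% × 20% = 8.6%.
Via Crestway → Pellion: 100% × 37% × 8% = 2.96%.
Via Pellion: 24% × 8% = 1.92%.
Via Thornfield → Pellion: 100% × 10% × 8% = 0.8%.
Total: 54% + 10% + 4.2% + 2.2% + 8.6% + 2.96% + 1.92% + 0.8% = 84.68%.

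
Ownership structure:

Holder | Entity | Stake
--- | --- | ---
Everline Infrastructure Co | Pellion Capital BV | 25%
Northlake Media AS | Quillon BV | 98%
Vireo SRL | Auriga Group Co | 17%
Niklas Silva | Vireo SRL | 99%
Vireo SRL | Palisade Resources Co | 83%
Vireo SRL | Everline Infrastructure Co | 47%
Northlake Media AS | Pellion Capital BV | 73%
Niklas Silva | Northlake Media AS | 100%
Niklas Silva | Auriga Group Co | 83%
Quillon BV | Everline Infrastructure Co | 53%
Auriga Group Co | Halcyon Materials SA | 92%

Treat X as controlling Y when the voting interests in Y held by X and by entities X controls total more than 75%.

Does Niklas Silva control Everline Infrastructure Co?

Niklas holds 99% of Vireo, so Niklas controls Vireo.
Niklas holds 100% of Northlake, so Niklas controls Northlake.
Northlake holds 98% of Quillon, so Niklas controls Quillon.
Vireo and Quillon together hold 47% + 53% = 100% of Everline, so Niklas controls Everline.

Yes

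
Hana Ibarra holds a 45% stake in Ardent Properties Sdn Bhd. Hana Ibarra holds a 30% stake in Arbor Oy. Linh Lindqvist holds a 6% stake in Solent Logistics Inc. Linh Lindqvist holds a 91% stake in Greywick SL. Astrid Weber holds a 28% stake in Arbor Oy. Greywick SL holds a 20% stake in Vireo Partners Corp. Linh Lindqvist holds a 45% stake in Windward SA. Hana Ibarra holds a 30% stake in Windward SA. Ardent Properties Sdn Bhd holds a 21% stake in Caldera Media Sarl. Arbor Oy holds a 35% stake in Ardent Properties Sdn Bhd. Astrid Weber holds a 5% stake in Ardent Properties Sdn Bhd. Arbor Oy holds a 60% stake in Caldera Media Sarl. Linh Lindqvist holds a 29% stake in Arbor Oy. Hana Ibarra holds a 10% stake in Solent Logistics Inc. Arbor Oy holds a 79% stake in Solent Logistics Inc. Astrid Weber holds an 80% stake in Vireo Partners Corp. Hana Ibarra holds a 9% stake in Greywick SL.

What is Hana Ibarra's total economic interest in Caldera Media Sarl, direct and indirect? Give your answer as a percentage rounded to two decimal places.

29.66%

Hana reaches Caldera along 3 paths.
Via Ardent: 45% × 21% = 9.45%.
Via Arbor → Ardent: 30% × 35% × 21% = 2.205%.
Via Arbor: 30% × 60% = 18%.
Total: 9.45% + 2.205% + 18% = 29.655%.
Rounded: 29.66%.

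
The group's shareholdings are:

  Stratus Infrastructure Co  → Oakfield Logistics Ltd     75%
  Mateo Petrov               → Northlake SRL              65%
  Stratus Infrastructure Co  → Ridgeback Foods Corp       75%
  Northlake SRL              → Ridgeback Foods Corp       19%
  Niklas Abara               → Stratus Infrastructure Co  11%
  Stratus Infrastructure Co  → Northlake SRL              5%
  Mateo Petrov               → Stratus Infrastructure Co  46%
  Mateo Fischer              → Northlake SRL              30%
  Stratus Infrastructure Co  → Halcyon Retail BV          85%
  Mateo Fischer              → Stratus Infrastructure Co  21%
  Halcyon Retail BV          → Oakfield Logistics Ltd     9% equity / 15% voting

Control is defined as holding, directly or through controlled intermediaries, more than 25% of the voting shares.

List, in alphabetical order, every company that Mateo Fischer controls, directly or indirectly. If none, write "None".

Mateo Fischer holds 30% of Northlake, so Mateo Fischer controls Northlake.
No other company's threshold is met.

Northlake SRL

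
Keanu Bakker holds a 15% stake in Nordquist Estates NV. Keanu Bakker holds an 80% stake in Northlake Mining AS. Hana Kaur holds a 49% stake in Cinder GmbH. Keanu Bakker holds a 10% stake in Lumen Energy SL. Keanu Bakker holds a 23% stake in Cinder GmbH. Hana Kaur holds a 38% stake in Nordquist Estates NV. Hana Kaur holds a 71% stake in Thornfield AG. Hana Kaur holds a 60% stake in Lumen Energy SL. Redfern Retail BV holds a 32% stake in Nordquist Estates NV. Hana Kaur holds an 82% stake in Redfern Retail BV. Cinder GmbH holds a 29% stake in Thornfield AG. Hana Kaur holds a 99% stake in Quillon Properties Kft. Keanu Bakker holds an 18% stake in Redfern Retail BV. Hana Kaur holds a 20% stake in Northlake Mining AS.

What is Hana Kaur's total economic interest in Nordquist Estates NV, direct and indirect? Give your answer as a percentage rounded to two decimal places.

64.24%

Hana reaches Nordquist along 2 paths.
Via Redfern: 82% × 32% = 26.24%.
Direct stake: 38% = 38%.
Total: 26.24% + 38% = 64.24%.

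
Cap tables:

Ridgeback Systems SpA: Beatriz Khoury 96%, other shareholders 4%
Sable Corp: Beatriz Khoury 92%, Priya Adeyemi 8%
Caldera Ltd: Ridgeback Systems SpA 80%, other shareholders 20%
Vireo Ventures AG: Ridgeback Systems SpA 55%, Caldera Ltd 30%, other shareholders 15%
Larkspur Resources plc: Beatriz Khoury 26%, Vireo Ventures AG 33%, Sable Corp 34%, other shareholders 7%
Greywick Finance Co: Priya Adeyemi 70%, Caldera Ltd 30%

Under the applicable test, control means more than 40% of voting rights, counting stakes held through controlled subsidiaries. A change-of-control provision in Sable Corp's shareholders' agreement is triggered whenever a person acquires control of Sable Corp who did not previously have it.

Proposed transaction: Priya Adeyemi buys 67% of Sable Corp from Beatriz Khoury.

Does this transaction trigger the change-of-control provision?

Yes

The purchase adds only to Priya's holdings (Beatriz's stake shrinks), so Priya is the only person who could newly come to control Sable.
Priya holds 70% of Greywick, so Priya controls Greywick.
In Sable, Priya's side holds only 8%, not > 40%.
So before the transaction, Priya does not control Sable.
After the purchase, Priya's direct stake in Sable rises to 8% + 67% = 75%, and Beatriz's stake falls to 25%.
Priya holds 75% of Sable, so Priya controls Sable.
Priya did not control Sable before and does after, so the clause is triggered.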